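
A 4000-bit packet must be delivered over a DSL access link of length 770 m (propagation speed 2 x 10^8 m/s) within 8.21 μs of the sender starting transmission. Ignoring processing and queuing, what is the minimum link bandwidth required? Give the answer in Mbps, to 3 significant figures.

917 Mbps

Propagation delay = 770 / 200000000 = 3.85 μs.
Transmission budget = 8.21 − 3.85 = 4.36 μs.
R ≥ L / t_tx = 4000 bits / 4.36e-06 s = 917 Mbps.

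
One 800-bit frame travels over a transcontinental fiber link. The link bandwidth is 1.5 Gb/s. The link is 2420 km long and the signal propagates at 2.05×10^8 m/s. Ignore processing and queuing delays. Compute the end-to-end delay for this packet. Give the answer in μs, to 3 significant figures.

Transmission delay = L/R = 800 / 1500000000 = 0.533333 μs.
Propagation delay = d/s = 2420000 m / 2.05e+08 m/s = 11804.9 μs.
Total = 11800 μs.

11800 μs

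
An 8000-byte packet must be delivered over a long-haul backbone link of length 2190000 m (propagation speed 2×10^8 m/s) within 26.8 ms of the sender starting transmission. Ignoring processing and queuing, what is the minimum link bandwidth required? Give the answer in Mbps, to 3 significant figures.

L = 64000 bits.
Propagation delay = 2190000 / 200000000 = 10.95 ms.
Transmission budget = 26.8 − 10.95 = 15.85 ms.
R ≥ L / t_tx = 64000 bits / 0.01585 s = 4.04 Mbps.

4.04 Mbps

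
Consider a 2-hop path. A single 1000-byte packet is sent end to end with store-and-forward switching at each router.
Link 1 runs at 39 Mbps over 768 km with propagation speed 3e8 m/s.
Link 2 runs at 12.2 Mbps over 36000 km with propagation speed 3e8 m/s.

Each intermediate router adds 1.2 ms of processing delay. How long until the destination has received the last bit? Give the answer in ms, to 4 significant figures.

124.6 ms

L = 1000 × 8 = 8000 bits.
Transmission delays (L/R per hop): 0.205128, 0.655738 ms; sum = 0.860866 ms.
Propagation delays (d/s per hop): 2.56, 120 ms; sum = 122.56 ms.
Processing at 1 router(s): 1 × 1.2 ms = 1.2 ms.
End-to-end = 124.6 ms.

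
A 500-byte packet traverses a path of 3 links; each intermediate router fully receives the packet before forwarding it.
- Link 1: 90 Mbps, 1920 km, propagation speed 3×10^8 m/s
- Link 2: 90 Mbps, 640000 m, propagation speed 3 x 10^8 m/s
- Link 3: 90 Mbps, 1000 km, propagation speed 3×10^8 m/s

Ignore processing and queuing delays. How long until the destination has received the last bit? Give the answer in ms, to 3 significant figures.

L = 500 × 8 = 4000 bits.
Transmission delay per hop = L/R = 4000/90000000 = 0.0444444 ms; 3 hops → 0.133333 ms.
Propagation delays (d/s per hop): 6.4, 2.13333, 3.33333 ms; sum = 11.8667 ms.
End-to-end = 12.0 ms.

12.0 ms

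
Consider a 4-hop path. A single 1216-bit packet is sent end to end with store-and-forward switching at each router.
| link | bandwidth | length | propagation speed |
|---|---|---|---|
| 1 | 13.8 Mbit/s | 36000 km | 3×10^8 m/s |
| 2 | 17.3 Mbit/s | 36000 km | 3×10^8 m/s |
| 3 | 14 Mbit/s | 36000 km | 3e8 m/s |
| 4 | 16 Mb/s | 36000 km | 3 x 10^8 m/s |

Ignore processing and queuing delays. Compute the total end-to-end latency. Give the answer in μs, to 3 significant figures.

Transmission delays (L/R per hop): 88.1159, 70.289, 86.8571, 76 μs; sum = 321.262 μs.
Propagation delays (d/s per hop): 120000, 120000, 120000, 120000 μs; sum = 480000 μs.
End-to-end = 480000 μs.

480000 μs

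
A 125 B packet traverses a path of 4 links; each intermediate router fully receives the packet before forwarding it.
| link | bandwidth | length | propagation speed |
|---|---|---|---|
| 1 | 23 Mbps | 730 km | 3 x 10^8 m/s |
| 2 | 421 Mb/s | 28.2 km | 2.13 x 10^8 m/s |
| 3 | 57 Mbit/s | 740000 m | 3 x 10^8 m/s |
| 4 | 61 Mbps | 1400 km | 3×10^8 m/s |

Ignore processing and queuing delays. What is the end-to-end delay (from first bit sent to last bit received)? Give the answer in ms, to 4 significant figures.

9.779 ms

L = 125 × 8 = 1000 bits.
Transmission delays (L/R per hop): 0.0434783, 0.0023753, 0.0175439, 0.0163934 ms; sum = 0.0797909 ms.
Propagation delays (d/s per hop): 2.43333, 0.132394, 2.46667, 4.66667 ms; sum = 9.69906 ms.
End-to-end = 9.779 ms.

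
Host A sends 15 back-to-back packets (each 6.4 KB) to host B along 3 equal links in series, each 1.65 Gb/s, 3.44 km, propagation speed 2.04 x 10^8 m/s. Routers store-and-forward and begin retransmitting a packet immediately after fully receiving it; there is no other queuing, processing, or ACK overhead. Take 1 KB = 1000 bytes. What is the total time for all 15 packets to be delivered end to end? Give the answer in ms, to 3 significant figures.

Per-hop transmission t_tx = L/R = 51200/1650000000 = 0.0310303 ms.
Per-hop propagation t_prop = 3440/204000000 = 0.0168627 ms.
Pipeline fill: first packet needs 3·t_tx to clear all hops; remaining 14 packets each add one t_tx.
Total = (3+15-1)·t_tx + 3·t_prop = 17·0.0310303 + 3·0.0168627 = 0.578 ms.

0.578 ms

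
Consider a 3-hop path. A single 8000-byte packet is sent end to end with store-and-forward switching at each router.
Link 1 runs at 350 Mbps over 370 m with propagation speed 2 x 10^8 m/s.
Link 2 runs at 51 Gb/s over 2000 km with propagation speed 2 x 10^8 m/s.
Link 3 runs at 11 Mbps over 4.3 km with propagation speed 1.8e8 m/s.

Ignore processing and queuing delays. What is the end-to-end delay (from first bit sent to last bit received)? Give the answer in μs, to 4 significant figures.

L = 8000 × 8 = 64000 bits.
Transmission delays (L/R per hop): 182.857, 1.2549, 5818.18 μs; sum = 6002.29 μs.
Propagation delays (d/s per hop): 1.85, 10000, 23.8889 μs; sum = 10025.7 μs.
End-to-end = 16030 μs.

16030 μs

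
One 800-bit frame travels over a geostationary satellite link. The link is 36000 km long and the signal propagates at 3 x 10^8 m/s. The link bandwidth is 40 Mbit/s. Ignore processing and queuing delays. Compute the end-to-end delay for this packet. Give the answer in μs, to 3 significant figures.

Transmission delay = L/R = 800 / 40000000 = 20 μs.
Propagation delay = d/s = 36000000 m / 300000000 m/s = 120000 μs.
Total = 120000 μs.

120000 μs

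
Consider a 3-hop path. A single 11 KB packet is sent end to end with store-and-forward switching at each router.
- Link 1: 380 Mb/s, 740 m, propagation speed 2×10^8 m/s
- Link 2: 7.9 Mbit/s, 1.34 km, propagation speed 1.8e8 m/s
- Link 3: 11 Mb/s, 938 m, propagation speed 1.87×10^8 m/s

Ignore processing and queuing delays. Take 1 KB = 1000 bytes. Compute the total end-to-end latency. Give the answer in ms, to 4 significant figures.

L = 88000 bits.
Transmission delays (L/R per hop): 0.231579, 11.1392, 8 ms; sum = 19.3708 ms.
Propagation delays (d/s per hop): 0.0037, 0.00744444, 0.00501604 ms; sum = 0.0161605 ms.
End-to-end = 19.39 ms.

19.39 ms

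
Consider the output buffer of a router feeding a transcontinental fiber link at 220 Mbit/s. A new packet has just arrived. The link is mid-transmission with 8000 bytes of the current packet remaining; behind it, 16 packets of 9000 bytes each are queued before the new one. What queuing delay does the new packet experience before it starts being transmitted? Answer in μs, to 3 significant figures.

Each queued packet: L/R = 72000/220000000 = 327.273 μs.
16 queued → 5236.36 μs.
Plus remaining 64000 bits of current packet: 290.909 μs.
Queuing delay = 5530 μs.

5530 μs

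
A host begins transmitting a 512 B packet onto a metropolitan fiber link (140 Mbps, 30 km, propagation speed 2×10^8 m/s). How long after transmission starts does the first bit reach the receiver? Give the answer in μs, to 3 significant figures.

150 μs

First bit experiences only propagation delay: d/s = 30000/200000000 = 150 μs.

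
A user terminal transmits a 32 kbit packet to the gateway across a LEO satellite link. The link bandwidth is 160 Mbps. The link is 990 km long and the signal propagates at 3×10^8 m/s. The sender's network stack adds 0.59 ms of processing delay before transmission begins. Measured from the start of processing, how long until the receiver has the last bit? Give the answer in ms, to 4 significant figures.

4.090 ms

L = 32000 bits.
Transmission delay = L/R = 32000 / 160000000 = 0.2 ms.
Propagation delay = d/s = 990000 m / 300000000 m/s = 3.3 ms.
Plus processing delay 0.59 ms = 0.59 ms.
Total = 4.090 ms.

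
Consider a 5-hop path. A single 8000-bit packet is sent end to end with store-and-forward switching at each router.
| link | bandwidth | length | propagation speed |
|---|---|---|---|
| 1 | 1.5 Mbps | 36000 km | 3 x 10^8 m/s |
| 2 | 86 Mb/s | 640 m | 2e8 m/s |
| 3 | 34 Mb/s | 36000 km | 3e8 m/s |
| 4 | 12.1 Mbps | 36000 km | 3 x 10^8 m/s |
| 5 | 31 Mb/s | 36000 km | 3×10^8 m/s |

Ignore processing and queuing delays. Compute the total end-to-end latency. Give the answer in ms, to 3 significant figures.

487 ms

Transmission delays (L/R per hop): 5.33333, 0.0930233, 0.235294, 0.661157, 0.258065 ms; sum = 6.58087 ms.
Propagation delays (d/s per hop): 120, 0.0032, 120, 120, 120 ms; sum = 480.003 ms.
End-to-end = 487 ms.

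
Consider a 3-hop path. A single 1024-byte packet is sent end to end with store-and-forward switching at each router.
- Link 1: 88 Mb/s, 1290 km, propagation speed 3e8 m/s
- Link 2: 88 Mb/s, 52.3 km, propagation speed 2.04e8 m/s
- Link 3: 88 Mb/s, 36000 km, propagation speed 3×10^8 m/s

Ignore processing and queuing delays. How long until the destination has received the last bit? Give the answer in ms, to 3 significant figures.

L = 1024 × 8 = 8192 bits.
Transmission delay per hop = L/R = 8192/88000000 = 0.0930909 ms; 3 hops → 0.279273 ms.
Propagation delays (d/s per hop): 4.3, 0.256373, 120 ms; sum = 124.556 ms.
End-to-end = 125 ms.

125 ms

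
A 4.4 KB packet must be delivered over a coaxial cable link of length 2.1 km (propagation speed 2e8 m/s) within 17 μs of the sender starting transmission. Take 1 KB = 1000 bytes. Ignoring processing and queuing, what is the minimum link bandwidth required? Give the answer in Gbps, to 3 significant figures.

L = 35200 bits.
Propagation delay = 2100 / 200000000 = 10.5 μs.
Transmission budget = 17 − 10.5 = 6.5 μs.
R ≥ L / t_tx = 35200 bits / 6.5e-06 s = 5.42 Gbps.

5.42 Gbps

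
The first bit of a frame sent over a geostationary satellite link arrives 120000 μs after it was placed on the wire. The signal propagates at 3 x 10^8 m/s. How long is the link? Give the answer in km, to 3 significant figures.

36000 km

d = s × t_prop = 300000000 × 0.12 = 36000 km.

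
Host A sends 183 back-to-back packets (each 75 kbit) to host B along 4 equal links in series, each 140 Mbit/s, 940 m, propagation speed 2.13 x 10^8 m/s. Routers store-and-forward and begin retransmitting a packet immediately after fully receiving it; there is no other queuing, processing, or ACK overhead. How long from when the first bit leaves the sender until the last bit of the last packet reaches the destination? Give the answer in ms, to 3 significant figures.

Per-hop transmission t_tx = L/R = 75000/140000000 = 0.535714 ms.
Per-hop propagation t_prop = 940/213000000 = 0.00441315 ms.
Pipeline fill: first packet needs 4·t_tx to clear all hops; remaining 182 packets each add one t_tx.
Total = (4+183-1)·t_tx + 4·t_prop = 186·0.535714 + 4·0.00441315 = 99.7 ms.

99.7 ms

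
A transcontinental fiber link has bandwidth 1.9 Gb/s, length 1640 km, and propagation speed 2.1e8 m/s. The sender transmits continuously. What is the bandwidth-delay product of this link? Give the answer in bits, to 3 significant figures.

14800000 bits

Propagation delay = 1640000 / 210000000 = 0.00780952 s.
BDP = R × t_prop = 1900000000 × 0.00780952 = 14838100 bits.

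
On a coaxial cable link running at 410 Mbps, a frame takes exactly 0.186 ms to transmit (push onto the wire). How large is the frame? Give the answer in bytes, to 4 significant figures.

L = R × t_tx = 410000000 b/s × 0.000186 s = 76260 bits.
In bytes: 76260 / 8 = 9533 bytes.

9533 bytes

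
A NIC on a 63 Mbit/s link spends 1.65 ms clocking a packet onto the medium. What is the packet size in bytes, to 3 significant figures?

13000 bytes

L = R × t_tx = 63000000 b/s × 0.00165 s = 103950 bits.
In bytes: 103950 / 8 = 13000 bytes.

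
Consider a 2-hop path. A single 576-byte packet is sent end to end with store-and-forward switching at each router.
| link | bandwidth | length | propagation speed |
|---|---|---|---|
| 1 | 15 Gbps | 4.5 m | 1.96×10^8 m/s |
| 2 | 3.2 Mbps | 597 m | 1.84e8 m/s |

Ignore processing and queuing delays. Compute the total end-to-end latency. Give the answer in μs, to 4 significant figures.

L = 576 × 8 = 4608 bits.
Transmission delays (L/R per hop): 0.3072, 1440 μs; sum = 1440.31 μs.
Propagation delays (d/s per hop): 0.0229592, 3.24457 μs; sum = 3.26752 μs.
End-to-end = 1444 μs.

1444 μs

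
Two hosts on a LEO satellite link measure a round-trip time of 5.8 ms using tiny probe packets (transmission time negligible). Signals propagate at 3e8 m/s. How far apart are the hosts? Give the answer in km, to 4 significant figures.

One-way propagation = RTT/2 = 2.9 ms.
d = s × t = 300000000 × 0.0029 = 870.0 km.

870.0 km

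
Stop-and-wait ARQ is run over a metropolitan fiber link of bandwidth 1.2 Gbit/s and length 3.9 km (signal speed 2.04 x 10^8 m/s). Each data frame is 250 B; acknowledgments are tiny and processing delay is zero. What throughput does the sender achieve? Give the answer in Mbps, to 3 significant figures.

50.1 Mbps

t_tx = L/R = 2000/1200000000 = 1.66667e-06 s.
t_prop = 3900/204000000 = 1.91176e-05 s; RTT = 3.82353e-05 s.
Cycle = t_tx + RTT = 3.9902e-05 s.
Throughput = L / cycle = 2000 / 3.9902e-05 = 50.1 Mbps.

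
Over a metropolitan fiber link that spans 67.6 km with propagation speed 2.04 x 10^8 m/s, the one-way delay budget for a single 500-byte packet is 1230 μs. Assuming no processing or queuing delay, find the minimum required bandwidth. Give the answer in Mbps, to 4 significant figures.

L = 4000 bits.
Propagation delay = 67600 / 204000000 = 331.373 μs.
Transmission budget = 1230 − 331.373 = 898.627 μs.
R ≥ L / t_tx = 4000 bits / 0.000898627 s = 4.451 Mbps.

4.451 Mbps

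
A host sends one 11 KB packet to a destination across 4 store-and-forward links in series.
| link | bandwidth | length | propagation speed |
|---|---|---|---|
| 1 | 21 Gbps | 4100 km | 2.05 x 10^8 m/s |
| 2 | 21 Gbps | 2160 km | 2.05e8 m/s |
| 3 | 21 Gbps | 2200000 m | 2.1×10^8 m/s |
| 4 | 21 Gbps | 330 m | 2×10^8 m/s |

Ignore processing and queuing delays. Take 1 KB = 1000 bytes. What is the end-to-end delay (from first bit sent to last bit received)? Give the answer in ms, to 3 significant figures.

L = 88000 bits.
Transmission delay per hop = L/R = 88000/21000000000 = 0.00419048 ms; 4 hops → 0.0167619 ms.
Propagation delays (d/s per hop): 20, 10.5366, 10.4762, 0.00165 ms; sum = 41.0144 ms.
End-to-end = 41.0 ms.

41.0 ms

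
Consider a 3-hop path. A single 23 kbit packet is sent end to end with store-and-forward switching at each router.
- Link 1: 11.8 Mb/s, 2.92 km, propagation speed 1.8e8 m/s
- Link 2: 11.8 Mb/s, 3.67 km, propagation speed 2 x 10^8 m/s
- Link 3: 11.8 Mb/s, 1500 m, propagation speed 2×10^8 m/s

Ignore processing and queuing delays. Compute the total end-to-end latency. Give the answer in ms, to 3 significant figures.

L = 23000 bits.
Transmission delay per hop = L/R = 23000/11800000 = 1.94915 ms; 3 hops → 5.84746 ms.
Propagation delays (d/s per hop): 0.0162222, 0.01835, 0.0075 ms; sum = 0.0420722 ms.
End-to-end = 5.89 ms.

5.89 ms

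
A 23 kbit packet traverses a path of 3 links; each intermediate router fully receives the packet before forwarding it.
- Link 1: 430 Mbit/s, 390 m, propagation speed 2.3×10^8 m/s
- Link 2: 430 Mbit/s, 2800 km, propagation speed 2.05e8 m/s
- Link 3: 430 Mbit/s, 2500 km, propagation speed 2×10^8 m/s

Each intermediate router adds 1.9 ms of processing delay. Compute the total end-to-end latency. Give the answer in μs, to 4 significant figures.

30120 μs

L = 23000 bits.
Transmission delay per hop = L/R = 23000/430000000 = 53.4884 μs; 3 hops → 160.465 μs.
Propagation delays (d/s per hop): 1.69565, 13658.5, 12500 μs; sum = 26160.2 μs.
Processing at 2 router(s): 2 × 1.9 ms = 3800 μs.
End-to-end = 30120 μs.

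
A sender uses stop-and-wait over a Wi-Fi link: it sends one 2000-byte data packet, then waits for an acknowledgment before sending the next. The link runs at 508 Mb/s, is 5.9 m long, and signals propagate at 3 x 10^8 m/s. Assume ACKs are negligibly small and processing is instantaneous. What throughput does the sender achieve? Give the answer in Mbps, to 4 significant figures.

507.4 Mbps

t_tx = L/R = 16000/508000000 = 3.14961e-05 s.
t_prop = 5.9/300000000 = 1.96667e-08 s; RTT = 3.93333e-08 s.
Cycle = t_tx + RTT = 3.15354e-05 s.
Throughput = L / cycle = 16000 / 3.15354e-05 = 507.4 Mbps.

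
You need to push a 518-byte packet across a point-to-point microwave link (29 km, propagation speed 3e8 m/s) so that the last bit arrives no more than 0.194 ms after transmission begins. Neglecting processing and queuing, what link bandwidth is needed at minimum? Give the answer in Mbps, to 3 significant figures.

L = 4144 bits.
Propagation delay = 29000 / 300000000 = 0.0966667 ms.
Transmission budget = 0.194 − 0.0966667 = 0.0973333 ms.
R ≥ L / t_tx = 4144 bits / 9.73333e-05 s = 42.6 Mbps.

42.6 Mbps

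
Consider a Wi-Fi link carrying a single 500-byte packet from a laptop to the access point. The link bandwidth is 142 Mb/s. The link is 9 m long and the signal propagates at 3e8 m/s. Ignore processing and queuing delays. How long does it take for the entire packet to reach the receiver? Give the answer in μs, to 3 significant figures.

28.2 μs

L = 500 × 8 = 4000 bits.
Transmission delay = L/R = 4000 / 142000000 = 28.169 μs.
Propagation delay = d/s = 9 m / 300000000 m/s = 0.03 μs.
Total = 28.2 μs.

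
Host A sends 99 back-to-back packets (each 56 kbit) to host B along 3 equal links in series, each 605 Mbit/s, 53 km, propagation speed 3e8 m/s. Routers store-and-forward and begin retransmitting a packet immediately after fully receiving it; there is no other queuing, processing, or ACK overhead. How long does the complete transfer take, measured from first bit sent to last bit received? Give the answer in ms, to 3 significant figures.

9.88 ms

Per-hop transmission t_tx = L/R = 56000/605000000 = 0.092562 ms.
Per-hop propagation t_prop = 53000/300000000 = 0.176667 ms.
Pipeline fill: first packet needs 3·t_tx to clear all hops; remaining 98 packets each add one t_tx.
Total = (3+99-1)·t_tx + 3·t_prop = 101·0.092562 + 3·0.176667 = 9.88 ms.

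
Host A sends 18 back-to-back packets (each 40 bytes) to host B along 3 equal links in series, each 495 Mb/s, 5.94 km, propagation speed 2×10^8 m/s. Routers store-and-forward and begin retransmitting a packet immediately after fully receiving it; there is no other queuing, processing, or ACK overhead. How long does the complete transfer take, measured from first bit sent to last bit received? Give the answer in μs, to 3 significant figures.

Per-hop transmission t_tx = L/R = 320/495000000 = 0.646465 μs.
Per-hop propagation t_prop = 5940/200000000 = 29.7 μs.
Pipeline fill: first packet needs 3·t_tx to clear all hops; remaining 17 packets each add one t_tx.
Total = (3+18-1)·t_tx + 3·t_prop = 20·0.646465 + 3·29.7 = 102 μs.

102 μs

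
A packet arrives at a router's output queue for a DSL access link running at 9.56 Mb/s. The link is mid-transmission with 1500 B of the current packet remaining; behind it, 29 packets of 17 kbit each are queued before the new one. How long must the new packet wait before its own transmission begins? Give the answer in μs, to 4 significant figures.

52820 μs

Each queued packet: L/R = 17000/9560000 = 1778.24 μs.
29 queued → 51569 μs.
Plus remaining 12000 bits of current packet: 1255.23 μs.
Queuing delay = 52820 μs.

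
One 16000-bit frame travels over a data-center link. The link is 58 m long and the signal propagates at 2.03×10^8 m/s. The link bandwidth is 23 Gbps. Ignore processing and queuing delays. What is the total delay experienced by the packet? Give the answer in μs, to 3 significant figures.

Transmission delay = L/R = 16000 / 23000000000 = 0.695652 μs.
Propagation delay = d/s = 58 m / 2.03e+08 m/s = 0.285714 μs.
Total = 0.981 μs.

0.981 μs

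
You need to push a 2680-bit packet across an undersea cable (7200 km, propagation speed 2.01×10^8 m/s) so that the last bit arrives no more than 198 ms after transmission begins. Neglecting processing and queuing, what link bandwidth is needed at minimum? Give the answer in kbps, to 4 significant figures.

Propagation delay = 7200000 / 2.01e+08 = 35.8209 ms.
Transmission budget = 198 − 35.8209 = 162.179 ms.
R ≥ L / t_tx = 2680 bits / 0.162179 s = 16.52 kbps.

16.52 kbps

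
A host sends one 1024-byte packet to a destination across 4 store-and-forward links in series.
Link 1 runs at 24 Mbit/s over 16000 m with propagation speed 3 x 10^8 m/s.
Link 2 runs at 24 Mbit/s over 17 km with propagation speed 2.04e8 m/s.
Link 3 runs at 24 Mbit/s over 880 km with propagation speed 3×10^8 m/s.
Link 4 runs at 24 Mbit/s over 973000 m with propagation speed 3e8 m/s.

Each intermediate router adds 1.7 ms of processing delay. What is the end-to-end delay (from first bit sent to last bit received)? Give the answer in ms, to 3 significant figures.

L = 1024 × 8 = 8192 bits.
Transmission delay per hop = L/R = 8192/24000000 = 0.341333 ms; 4 hops → 1.36533 ms.
Propagation delays (d/s per hop): 0.0533333, 0.0833333, 2.93333, 3.24333 ms; sum = 6.31333 ms.
Processing at 3 router(s): 3 × 1.7 ms = 5.1 ms.
End-to-end = 12.8 ms.

12.8 ms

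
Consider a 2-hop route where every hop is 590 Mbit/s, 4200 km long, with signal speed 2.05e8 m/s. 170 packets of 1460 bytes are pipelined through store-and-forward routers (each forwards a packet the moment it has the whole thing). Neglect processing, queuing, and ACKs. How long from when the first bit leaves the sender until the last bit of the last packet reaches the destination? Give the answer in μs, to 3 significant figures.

44400 μs

Per-hop transmission t_tx = L/R = 11680/590000000 = 19.7966 μs.
Per-hop propagation t_prop = 4200000/2.05e+08 = 20487.8 μs.
Pipeline fill: first packet needs 2·t_tx to clear all hops; remaining 169 packets each add one t_tx.
Total = (2+170-1)·t_tx + 2·t_prop = 171·19.7966 + 2·20487.8 = 44400 μs.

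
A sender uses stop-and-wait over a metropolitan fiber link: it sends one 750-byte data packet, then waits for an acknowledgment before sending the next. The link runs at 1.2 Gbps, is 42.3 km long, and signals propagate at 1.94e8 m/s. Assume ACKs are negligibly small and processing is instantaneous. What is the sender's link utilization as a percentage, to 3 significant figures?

t_tx = L/R = 6000/1200000000 = 5e-06 s.
t_prop = 42300/194000000 = 0.000218041 s; RTT = 0.000436082 s.
Cycle = t_tx + RTT = 0.000441082 s.
Utilization = t_tx / cycle = 5e-06/0.000441082 = 1.13 %.

1.13 %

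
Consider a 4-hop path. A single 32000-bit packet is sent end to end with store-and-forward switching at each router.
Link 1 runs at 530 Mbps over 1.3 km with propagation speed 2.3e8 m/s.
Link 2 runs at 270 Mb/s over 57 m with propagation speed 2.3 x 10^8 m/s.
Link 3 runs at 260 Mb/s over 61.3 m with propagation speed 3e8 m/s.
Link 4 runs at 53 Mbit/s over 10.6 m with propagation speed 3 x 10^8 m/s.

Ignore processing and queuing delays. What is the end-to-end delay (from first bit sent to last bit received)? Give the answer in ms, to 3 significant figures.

0.912 ms

Transmission delays (L/R per hop): 0.0603774, 0.118519, 0.123077, 0.603774 ms; sum = 0.905746 ms.
Propagation delays (d/s per hop): 0.00565217, 0.000247826, 0.000204333, 3.53333e-05 ms; sum = 0.00613967 ms.
End-to-end = 0.912 ms.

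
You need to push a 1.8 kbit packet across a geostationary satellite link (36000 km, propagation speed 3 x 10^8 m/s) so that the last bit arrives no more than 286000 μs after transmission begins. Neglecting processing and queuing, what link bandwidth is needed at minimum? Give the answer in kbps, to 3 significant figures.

10.8 kbps

Propagation delay = 36000000 / 300000000 = 120000 μs.
Transmission budget = 286000 − 120000 = 166000 μs.
R ≥ L / t_tx = 1800 bits / 0.166 s = 10.8 kbps.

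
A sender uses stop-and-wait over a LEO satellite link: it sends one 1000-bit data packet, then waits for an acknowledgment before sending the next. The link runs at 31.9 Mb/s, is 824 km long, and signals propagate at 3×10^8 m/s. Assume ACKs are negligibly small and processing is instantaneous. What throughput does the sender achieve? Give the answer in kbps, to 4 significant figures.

181.0 kbps

t_tx = L/R = 1000/31900000 = 3.1348e-05 s.
t_prop = 824000/300000000 = 0.00274667 s; RTT = 0.00549333 s.
Cycle = t_tx + RTT = 0.00552468 s.
Throughput = L / cycle = 1000 / 0.00552468 = 181.0 kbps.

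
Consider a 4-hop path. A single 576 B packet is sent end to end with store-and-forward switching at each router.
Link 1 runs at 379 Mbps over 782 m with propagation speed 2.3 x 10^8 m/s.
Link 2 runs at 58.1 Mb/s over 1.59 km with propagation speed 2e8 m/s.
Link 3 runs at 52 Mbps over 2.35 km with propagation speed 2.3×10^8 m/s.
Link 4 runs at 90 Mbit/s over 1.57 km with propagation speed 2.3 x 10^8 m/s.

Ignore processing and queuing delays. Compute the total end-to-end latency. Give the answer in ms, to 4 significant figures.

0.2597 ms

L = 576 × 8 = 4608 bits.
Transmission delays (L/R per hop): 0.0121583, 0.0793115, 0.0886154, 0.0512 ms; sum = 0.231285 ms.
Propagation delays (d/s per hop): 0.0034, 0.00795, 0.0102174, 0.00682609 ms; sum = 0.0283935 ms.
End-to-end = 0.2597 ms.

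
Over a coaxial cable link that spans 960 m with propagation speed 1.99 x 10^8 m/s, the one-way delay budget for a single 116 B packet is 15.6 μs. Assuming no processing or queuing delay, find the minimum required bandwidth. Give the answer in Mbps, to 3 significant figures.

L = 928 bits.
Propagation delay = 960 / 199000000 = 4.82412 μs.
Transmission budget = 15.6 − 4.82412 = 10.7759 μs.
R ≥ L / t_tx = 928 bits / 1.07759e-05 s = 86.1 Mbps.

86.1 Mbps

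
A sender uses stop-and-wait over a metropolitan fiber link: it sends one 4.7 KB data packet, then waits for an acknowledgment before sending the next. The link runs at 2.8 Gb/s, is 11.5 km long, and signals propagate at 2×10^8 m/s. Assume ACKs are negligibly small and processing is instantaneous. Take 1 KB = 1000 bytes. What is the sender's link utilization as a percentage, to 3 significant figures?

t_tx = L/R = 37600/2800000000 = 1.34286e-05 s.
t_prop = 11500/200000000 = 5.75e-05 s; RTT = 0.000115 s.
Cycle = t_tx + RTT = 0.000128429 s.
Utilization = t_tx / cycle = 1.34286e-05/0.000128429 = 10.5 %.

10.5 %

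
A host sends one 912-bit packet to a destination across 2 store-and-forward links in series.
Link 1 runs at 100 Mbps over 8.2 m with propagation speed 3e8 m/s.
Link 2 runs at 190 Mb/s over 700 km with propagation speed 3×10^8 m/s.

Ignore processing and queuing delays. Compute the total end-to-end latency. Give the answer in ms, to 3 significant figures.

2.35 ms

Transmission delays (L/R per hop): 0.00912, 0.0048 ms; sum = 0.01392 ms.
Propagation delays (d/s per hop): 2.73333e-05, 2.33333 ms; sum = 2.33336 ms.
End-to-end = 2.35 ms.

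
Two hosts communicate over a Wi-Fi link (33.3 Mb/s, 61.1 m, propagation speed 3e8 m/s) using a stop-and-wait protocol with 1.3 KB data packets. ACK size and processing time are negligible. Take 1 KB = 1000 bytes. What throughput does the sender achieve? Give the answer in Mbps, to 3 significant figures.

33.3 Mbps

t_tx = L/R = 10400/3.33e+07 = 0.000312312 s.
t_prop = 61.1/300000000 = 2.03667e-07 s; RTT = 4.07333e-07 s.
Cycle = t_tx + RTT = 0.00031272 s.
Throughput = L / cycle = 10400 / 0.00031272 = 33.3 Mbps.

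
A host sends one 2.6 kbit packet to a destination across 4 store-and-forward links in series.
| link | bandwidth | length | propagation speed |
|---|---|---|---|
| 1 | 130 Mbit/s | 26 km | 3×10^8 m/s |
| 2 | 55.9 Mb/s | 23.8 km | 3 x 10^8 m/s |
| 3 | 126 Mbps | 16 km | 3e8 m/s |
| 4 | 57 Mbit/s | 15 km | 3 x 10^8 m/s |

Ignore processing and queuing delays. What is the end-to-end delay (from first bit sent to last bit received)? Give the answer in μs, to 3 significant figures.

402 μs

L = 2600 bits.
Transmission delays (L/R per hop): 20, 46.5116, 20.6349, 45.614 μs; sum = 132.761 μs.
Propagation delays (d/s per hop): 86.6667, 79.3333, 53.3333, 50 μs; sum = 269.333 μs.
End-to-end = 402 μs.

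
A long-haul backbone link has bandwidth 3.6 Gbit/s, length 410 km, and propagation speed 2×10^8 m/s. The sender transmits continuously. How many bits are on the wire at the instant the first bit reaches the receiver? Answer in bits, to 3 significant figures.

Propagation delay = 410000 / 200000000 = 0.00205 s.
BDP = R × t_prop = 3600000000 × 0.00205 = 7380000 bits.

7380000 bits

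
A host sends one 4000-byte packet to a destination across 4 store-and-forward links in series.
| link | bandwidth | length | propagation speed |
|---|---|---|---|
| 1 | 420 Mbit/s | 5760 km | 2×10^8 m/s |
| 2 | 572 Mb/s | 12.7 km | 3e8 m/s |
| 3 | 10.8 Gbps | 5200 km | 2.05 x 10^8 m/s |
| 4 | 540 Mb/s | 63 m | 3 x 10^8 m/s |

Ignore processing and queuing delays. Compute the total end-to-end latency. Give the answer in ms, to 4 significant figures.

54.40 ms

L = 4000 × 8 = 32000 bits.
Transmission delays (L/R per hop): 0.0761905, 0.0559441, 0.00296296, 0.0592593 ms; sum = 0.194357 ms.
Propagation delays (d/s per hop): 28.8, 0.0423333, 25.3659, 0.00021 ms; sum = 54.2084 ms.
End-to-end = 54.40 ms.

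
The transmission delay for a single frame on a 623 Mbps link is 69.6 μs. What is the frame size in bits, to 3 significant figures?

43400 bits

L = R × t_tx = 623000000 b/s × 6.96e-05 s = 43360.8 bits.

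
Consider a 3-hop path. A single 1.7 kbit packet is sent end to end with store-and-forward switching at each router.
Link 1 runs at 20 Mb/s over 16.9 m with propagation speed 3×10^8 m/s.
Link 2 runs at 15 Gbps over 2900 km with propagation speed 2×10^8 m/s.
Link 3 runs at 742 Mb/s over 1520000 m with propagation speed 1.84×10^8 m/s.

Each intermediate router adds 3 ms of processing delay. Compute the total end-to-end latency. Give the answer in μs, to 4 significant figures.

L = 1700 bits.
Transmission delays (L/R per hop): 85, 0.113333, 2.29111 μs; sum = 87.4044 μs.
Propagation delays (d/s per hop): 0.0563333, 14500, 8260.87 μs; sum = 22760.9 μs.
Processing at 2 router(s): 2 × 3 ms = 6000 μs.
End-to-end = 28850 μs.

28850 μs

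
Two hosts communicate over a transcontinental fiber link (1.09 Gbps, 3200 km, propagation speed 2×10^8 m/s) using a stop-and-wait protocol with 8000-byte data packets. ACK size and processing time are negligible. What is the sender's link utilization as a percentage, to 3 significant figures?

0.183 %

t_tx = L/R = 64000/1090000000 = 5.87156e-05 s.
t_prop = 3200000/200000000 = 0.016 s; RTT = 0.032 s.
Cycle = t_tx + RTT = 0.0320587 s.
Utilization = t_tx / cycle = 5.87156e-05/0.0320587 = 0.183 %.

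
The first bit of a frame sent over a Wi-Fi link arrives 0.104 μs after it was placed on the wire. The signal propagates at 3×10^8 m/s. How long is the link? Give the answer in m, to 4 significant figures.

d = s × t_prop = 300000000 × 1.04e-07 = 31.20 m.

31.20 m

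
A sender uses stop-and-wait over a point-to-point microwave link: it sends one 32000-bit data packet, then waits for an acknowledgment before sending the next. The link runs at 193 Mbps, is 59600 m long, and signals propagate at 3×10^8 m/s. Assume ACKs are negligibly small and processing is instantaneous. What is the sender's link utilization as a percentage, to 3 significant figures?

29.4 %

t_tx = L/R = 32000/193000000 = 0.000165803 s.
t_prop = 59600/300000000 = 0.000198667 s; RTT = 0.000397333 s.
Cycle = t_tx + RTT = 0.000563136 s.
Utilization = t_tx / cycle = 0.000165803/0.000563136 = 29.4 %.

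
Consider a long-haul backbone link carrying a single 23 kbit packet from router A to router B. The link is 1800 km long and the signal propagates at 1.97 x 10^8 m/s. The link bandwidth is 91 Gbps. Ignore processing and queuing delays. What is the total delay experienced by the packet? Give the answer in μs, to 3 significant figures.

9140 μs

L = 23000 bits.
Transmission delay = L/R = 23000 / 91000000000 = 0.252747 μs.
Propagation delay = d/s = 1800000 m / 197000000 m/s = 9137.06 μs.
Total = 9140 μs.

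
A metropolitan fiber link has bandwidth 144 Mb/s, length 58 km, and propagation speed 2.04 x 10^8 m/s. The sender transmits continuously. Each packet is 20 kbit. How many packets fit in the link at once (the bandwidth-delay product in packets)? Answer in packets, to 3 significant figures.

Propagation delay = 58000 / 204000000 = 0.000284314 s.
BDP = R × t_prop = 144000000 × 0.000284314 = 40941.2 bits.
In packets of 20000 bits: 2.05 packets.

2.05 packets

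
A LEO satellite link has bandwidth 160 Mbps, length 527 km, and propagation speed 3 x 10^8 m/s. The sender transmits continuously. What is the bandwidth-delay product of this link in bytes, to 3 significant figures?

Propagation delay = 527000 / 300000000 = 0.00175667 s.
BDP = R × t_prop = 160000000 × 0.00175667 = 281067 bits.
In bytes: 281067/8 = 35100 bytes.

35100 bytes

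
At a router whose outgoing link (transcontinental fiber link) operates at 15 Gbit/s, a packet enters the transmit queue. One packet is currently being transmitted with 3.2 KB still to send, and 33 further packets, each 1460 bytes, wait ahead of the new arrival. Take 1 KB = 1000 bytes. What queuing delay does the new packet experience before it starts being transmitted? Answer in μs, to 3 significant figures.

27.4 μs

Each queued packet: L/R = 11680/15000000000 = 0.778667 μs.
33 queued → 25.696 μs.
Plus remaining 25600 bits of current packet: 1.70667 μs.
Queuing delay = 27.4 μs.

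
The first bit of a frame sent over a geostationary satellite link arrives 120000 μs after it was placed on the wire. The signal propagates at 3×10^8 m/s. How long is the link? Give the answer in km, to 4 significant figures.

36000 km

d = s × t_prop = 300000000 × 0.12 = 36000 km.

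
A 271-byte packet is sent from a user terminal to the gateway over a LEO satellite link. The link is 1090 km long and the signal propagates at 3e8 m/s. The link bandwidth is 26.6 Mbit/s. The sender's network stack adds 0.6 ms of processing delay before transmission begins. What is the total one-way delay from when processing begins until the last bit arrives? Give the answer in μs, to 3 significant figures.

4310 μs

L = 271 × 8 = 2168 bits.
Transmission delay = L/R = 2168 / 26600000 = 81.5038 μs.
Propagation delay = d/s = 1090000 m / 300000000 m/s = 3633.33 μs.
Plus processing delay 0.6 ms = 600 μs.
Total = 4310 μs.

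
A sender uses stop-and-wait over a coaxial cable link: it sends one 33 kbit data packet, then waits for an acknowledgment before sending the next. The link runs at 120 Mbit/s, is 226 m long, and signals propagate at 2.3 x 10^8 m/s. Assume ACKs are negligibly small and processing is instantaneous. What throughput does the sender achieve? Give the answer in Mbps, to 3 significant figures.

119 Mbps

t_tx = L/R = 33000/120000000 = 0.000275 s.
t_prop = 226/2.3e+08 = 9.82609e-07 s; RTT = 1.96522e-06 s.
Cycle = t_tx + RTT = 0.000276965 s.
Throughput = L / cycle = 33000 / 0.000276965 = 119 Mbps.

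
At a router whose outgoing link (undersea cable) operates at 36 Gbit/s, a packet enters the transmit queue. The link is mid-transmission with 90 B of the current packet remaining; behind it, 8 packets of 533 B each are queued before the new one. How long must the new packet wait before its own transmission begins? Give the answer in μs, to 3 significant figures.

0.968 μs

Each queued packet: L/R = 4264/36000000000 = 0.118444 μs.
8 queued → 0.947556 μs.
Plus remaining 720 bits of current packet: 0.02 μs.
Queuing delay = 0.968 μs.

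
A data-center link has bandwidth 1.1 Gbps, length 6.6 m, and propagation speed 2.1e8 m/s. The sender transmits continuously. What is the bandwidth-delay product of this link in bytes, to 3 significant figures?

4.32 bytes

Propagation delay = 6.6 / 210000000 = 3.14286e-08 s.
BDP = R × t_prop = 1100000000 × 3.14286e-08 = 34.5714 bits.
In bytes: 34.5714/8 = 4.32 bytes.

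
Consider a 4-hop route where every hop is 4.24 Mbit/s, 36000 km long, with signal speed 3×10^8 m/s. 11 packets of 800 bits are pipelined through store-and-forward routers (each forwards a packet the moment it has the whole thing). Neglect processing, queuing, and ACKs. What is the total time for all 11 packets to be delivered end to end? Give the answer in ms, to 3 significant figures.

Per-hop transmission t_tx = L/R = 800/4240000 = 0.188679 ms.
Per-hop propagation t_prop = 36000000/300000000 = 120 ms.
Pipeline fill: first packet needs 4·t_tx to clear all hops; remaining 10 packets each add one t_tx.
Total = (4+11-1)·t_tx + 4·t_prop = 14·0.188679 + 4·120 = 483 ms.

483 ms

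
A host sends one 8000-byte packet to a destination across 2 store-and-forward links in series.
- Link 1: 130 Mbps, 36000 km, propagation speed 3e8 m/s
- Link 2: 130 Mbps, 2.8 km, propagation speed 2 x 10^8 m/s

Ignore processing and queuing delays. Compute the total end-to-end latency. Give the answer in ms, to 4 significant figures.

L = 8000 × 8 = 64000 bits.
Transmission delay per hop = L/R = 64000/130000000 = 0.492308 ms; 2 hops → 0.984615 ms.
Propagation delays (d/s per hop): 120, 0.014 ms; sum = 120.014 ms.
End-to-end = 121.0 ms.

121.0 ms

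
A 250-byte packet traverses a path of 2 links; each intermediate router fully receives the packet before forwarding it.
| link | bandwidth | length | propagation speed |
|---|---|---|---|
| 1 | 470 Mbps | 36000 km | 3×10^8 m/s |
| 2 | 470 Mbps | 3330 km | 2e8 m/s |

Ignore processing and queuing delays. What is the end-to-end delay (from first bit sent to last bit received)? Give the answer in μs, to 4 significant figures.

136700 μs

L = 250 × 8 = 2000 bits.
Transmission delay per hop = L/R = 2000/470000000 = 4.25532 μs; 2 hops → 8.51064 μs.
Propagation delays (d/s per hop): 120000, 16650 μs; sum = 136650 μs.
End-to-end = 136700 μs.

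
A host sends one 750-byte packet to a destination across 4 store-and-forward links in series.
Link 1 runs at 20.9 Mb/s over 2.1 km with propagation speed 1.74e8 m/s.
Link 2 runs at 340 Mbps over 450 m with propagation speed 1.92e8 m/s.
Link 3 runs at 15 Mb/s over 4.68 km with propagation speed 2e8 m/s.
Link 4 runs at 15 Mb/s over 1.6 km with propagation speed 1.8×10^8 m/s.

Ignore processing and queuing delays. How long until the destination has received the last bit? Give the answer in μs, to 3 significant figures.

1150 μs

L = 750 × 8 = 6000 bits.
Transmission delays (L/R per hop): 287.081, 17.6471, 400, 400 μs; sum = 1104.73 μs.
Propagation delays (d/s per hop): 12.069, 2.34375, 23.4, 8.88889 μs; sum = 46.7016 μs.
End-to-end = 1150 μs.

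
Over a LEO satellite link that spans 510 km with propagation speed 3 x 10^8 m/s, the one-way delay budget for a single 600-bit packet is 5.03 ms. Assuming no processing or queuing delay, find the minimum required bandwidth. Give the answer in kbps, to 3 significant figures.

180 kbps

Propagation delay = 510000 / 300000000 = 1.7 ms.
Transmission budget = 5.03 − 1.7 = 3.33 ms.
R ≥ L / t_tx = 600 bits / 0.00333 s = 180 kbps.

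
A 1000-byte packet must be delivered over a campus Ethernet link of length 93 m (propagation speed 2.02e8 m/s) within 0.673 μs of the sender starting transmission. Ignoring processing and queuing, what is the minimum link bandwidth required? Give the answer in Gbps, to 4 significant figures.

L = 8000 bits.
Propagation delay = 93 / 202000000 = 0.460396 μs.
Transmission budget = 0.673 − 0.460396 = 0.212604 μs.
R ≥ L / t_tx = 8000 bits / 2.12604e-07 s = 37.63 Gbps.

37.63 Gbps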